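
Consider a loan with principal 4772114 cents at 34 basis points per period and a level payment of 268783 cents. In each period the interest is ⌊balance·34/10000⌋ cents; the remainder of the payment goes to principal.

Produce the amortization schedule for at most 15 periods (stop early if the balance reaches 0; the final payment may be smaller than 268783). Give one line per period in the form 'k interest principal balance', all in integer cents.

1 16225 252558 4519556
2 15366 253417 4266139
3 14504 254279 4011860
4 13640 255143 3756717
5 12772 256011 3500706
6 11902 256881 3243825
7 11029 257754 2986071
8 10152 258631 2727440
9 9273 259510 2467930
10 8390 260393 2207537
11 7505 261278 1946259
12 6617 262166 1684093
13 5725 263058 1421035
14 4831 263952 1157083
15 3934 264849 892234

1. interest=⌊4772114·34/10000⌋=16225; principal=268783-16225=252558; balance=4772114-252558=4519556
2. interest=⌊4519556·34/10000⌋=15366; principal=268783-15366=253417; balance=4519556-253417=4266139
3. interest=⌊4266139·34/10000⌋=14504; principal=268783-14504=254279; balance=4266139-254279=4011860
4. interest=⌊4011860·34/10000⌋=13640; principal=268783-13640=255143; balance=4011860-255143=3756717
5. interest=⌊3756717·34/10000⌋=12772; principal=268783-12772=256011; balance=3756717-256011=3500706
6. interest=⌊3500706·34/10000⌋=11902; principal=268783-11902=256881; balance=3500706-256881=3243825
7. interest=⌊3243825·34/10000⌋=11029; principal=268783-11029=257754; balance=3243825-257754=2986071
8. interest=⌊2986071·34/10000⌋=10152; principal=268783-10152=258631; balance=2986071-258631=2727440
9. interest=⌊2727440·34/10000⌋=9273; principal=268783-9273=259510; balance=2727440-259510=2467930
10. interest=⌊2467930·34/10000⌋=8390; principal=268783-8390=260393; balance=2467930-260393=2207537
11. interest=⌊2207537·34/10000⌋=7505; principal=268783-7505=261278; balance=2207537-261278=1946259
12. interest=⌊1946259·34/10000⌋=6617; principal=268783-6617=262166; balance=1946259-262166=1684093
13. interest=⌊1684093·34/10000⌋=5725; principal=268783-5725=263058; balance=1684093-263058=1421035
14. interest=⌊1421035·34/10000⌋=4831; principal=268783-4831=263952; balance=1421035-263952=1157083
15. interest=⌊1157083·34/10000⌋=3934; principal=268783-3934=264849; balance=1157083-264849=892234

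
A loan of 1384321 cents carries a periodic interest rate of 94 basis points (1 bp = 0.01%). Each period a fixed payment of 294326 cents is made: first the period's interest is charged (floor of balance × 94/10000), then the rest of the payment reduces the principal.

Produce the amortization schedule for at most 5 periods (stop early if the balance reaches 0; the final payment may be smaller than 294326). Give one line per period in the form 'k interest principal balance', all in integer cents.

1 13012 281314 1103007
2 10368 283958 819049
3 7699 286627 532422
4 5004 289322 243100
5 2285 243100 0

1. interest=⌊1384321·94/10000⌋=13012; principal=294326-13012=281314; balance=1384321-281314=1103007
2. interest=⌊1103007·94/10000⌋=10368; principal=294326-10368=283958; balance=1103007-283958=819049
3. interest=⌊819049·94/10000⌋=7699; principal=294326-7699=286627; balance=819049-286627=532422
4. interest=⌊532422·94/10000⌋=5004; principal=294326-5004=289322; balance=532422-289322=243100
5. interest=⌊243100·94/10000⌋=2285; principal=min(294326-2285,243100)=243100; balance=243100-243100=0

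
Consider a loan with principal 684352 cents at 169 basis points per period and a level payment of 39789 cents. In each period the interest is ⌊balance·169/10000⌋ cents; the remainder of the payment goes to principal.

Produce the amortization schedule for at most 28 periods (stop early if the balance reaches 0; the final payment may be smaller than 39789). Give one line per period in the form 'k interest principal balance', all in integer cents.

1. interest=⌊684352·169/10000⌋=11565; principal=39789-11565=28224; balance=684352-28224=656128
2. interest=⌊656128·169/10000⌋=11088; principal=39789-11088=28701; balance=656128-28701=627427
3. interest=⌊627427·169/10000⌋=10603; principal=39789-10603=29186; balance=627427-29186=598241
4. interest=⌊598241·169/10000⌋=10110; principal=39789-10110=29679; balance=598241-29679=568562
5. interest=⌊568562·169/10000⌋=9608; principal=39789-9608=30181; balance=568562-30181=538381
6. interest=⌊538381·169/10000⌋=9098; principal=39789-9098=30691; balance=538381-30691=507690
7. interest=⌊507690·169/10000⌋=8579; principal=39789-8579=31210; balance=507690-31210=476480
8. interest=⌊476480·169/10000⌋=8052; principal=39789-8052=31737; balance=476480-31737=444743
9. interest=⌊444743·169/10000⌋=7516; principal=39789-7516=32273; balance=444743-32273=412470
10. interest=⌊412470·169/10000⌋=6970; principal=39789-6970=32819; balance=412470-32819=379651
11. interest=⌊379651·169/10000⌋=6416; principal=39789-6416=33373; balance=379651-33373=346278
12. interest=⌊346278·169/10000⌋=5852; principal=39789-5852=33937; balance=346278-33937=312341
13. interest=⌊312341·169/10000⌋=5278; principal=39789-5278=34511; balance=312341-34511=277830
14. interest=⌊277830·169/10000⌋=4695; principal=39789-4695=35094; balance=277830-35094=242736
15. interest=⌊242736·169/10000⌋=4102; principal=39789-4102=35687; balance=242736-35687=207049
16. interest=⌊207049·169/10000⌋=3499; principal=39789-3499=36290; balance=207049-36290=170759
17. interest=⌊170759·169/10000⌋=2885; principal=39789-2885=36904; balance=170759-36904=133855
18. interest=⌊133855·169/10000⌋=2262; principal=39789-2262=37527; balance=133855-37527=96328
19. interest=⌊96328·169/10000⌋=1627; principal=39789-1627=38162; balance=96328-38162=58166
20. interest=⌊58166·169/10000⌋=983; principal=39789-983=38806; balance=58166-38806=19360
21. interest=⌊19360·169/10000⌋=327; principal=min(39789-327,19360)=19360; balance=19360-19360=0

1 11565 28224 656128
2 11088 28701 627427
3 10603 29186 598241
4 10110 29679 568562
5 9608 30181 538381
6 9098 30691 507690
7 8579 31210 476480
8 8052 31737 444743
9 7516 32273 412470
10 6970 32819 379651
11 6416 33373 346278
12 5852 33937 312341
13 5278 34511 277830
14 4695 35094 242736
15 4102 35687 207049
16 3499 36290 170759
17 2885 36904 133855
18 2262 37527 96328
19 1627 38162 58166
20 983 38806 19360
21 327 19360 0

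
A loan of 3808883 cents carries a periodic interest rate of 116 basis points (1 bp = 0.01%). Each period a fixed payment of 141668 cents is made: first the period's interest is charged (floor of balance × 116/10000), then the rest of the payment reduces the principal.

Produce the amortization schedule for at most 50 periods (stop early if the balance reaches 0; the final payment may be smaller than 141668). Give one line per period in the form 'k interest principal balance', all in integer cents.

1. interest=⌊3808883·116/10000⌋=44183; principal=141668-44183=97485; balance=3808883-97485=3711398
2. interest=⌊3711398·116/10000⌋=43052; principal=141668-43052=98616; balance=3711398-98616=3612782
3. interest=⌊3612782·116/10000⌋=41908; principal=141668-41908=99760; balance=3612782-99760=3513022
4. interest=⌊3513022·116/10000⌋=40751; principal=141668-40751=100917; balance=3513022-100917=3412105
5. interest=⌊3412105·116/10000⌋=39580; principal=141668-39580=102088; balance=3412105-102088=3310017
6. interest=⌊3310017·116/10000⌋=38396; principal=141668-38396=103272; balance=3310017-103272=3206745
7. interest=⌊3206745·116/10000⌋=37198; principal=141668-37198=104470; balance=3206745-104470=3102275
8. interest=⌊3102275·116/10000⌋=35986; principal=141668-35986=105682; balance=3102275-105682=2996593
9. interest=⌊2996593·116/10000⌋=34760; principal=141668-34760=106908; balance=2996593-106908=2889685
10. interest=⌊2889685·116/10000⌋=33520; principal=141668-33520=108148; balance=2889685-108148=2781537
11. interest=⌊2781537·116/10000⌋=32265; principal=141668-32265=109403; balance=2781537-109403=2672134
12. interest=⌊2672134·116/10000⌋=30996; principal=141668-30996=110672; balance=2672134-110672=2561462
13. interest=⌊2561462·116/10000⌋=29712; principal=141668-29712=111956; balance=2561462-111956=2449506
14. interest=⌊2449506·116/10000⌋=28414; principal=141668-28414=113254; balance=2449506-113254=2336252
15. interest=⌊2336252·116/10000⌋=27100; principal=141668-27100=114568; balance=2336252-114568=2221684
16. interest=⌊2221684·116/10000⌋=25771; principal=141668-25771=115897; balance=2221684-115897=2105787
17. interest=⌊2105787·116/10000⌋=24427; principal=141668-24427=117241; balance=2105787-117241=1988546
18. interest=⌊1988546·116/10000⌋=23067; principal=141668-23067=118601; balance=1988546-118601=1869945
19. interest=⌊1869945·116/10000⌋=21691; principal=141668-21691=119977; balance=1869945-119977=1749968
20. interest=⌊1749968·116/10000⌋=20299; principal=141668-20299=121369; balance=1749968-121369=1628599
21. interest=⌊1628599·116/10000⌋=18891; principal=141668-18891=122777; balance=1628599-122777=1505822
22. interest=⌊1505822·116/10000⌋=17467; principal=141668-17467=124201; balance=1505822-124201=1381621
23. interest=⌊1381621·116/10000⌋=16026; principal=141668-16026=125642; balance=1381621-125642=1255979
24. interest=⌊1255979·116/10000⌋=14569; principal=141668-14569=127099; balance=1255979-127099=1128880
25. interest=⌊1128880·116/10000⌋=13095; principal=141668-13095=128573; balance=1128880-128573=1000307
26. interest=⌊1000307·116/10000⌋=11603; principal=141668-11603=130065; balance=1000307-130065=870242
27. interest=⌊870242·116/10000⌋=10094; principal=141668-10094=131574; balance=870242-131574=738668
28. interest=⌊738668·116/10000⌋=8568; principal=141668-8568=133100; balance=738668-133100=605568
29. interest=⌊605568·116/10000⌋=7024; principal=141668-7024=134644; balance=605568-134644=470924
30. interest=⌊470924·116/10000⌋=5462; principal=141668-5462=136206; balance=470924-136206=334718
31. interest=⌊334718·116/10000⌋=3882; principal=141668-3882=137786; balance=334718-137786=196932
32. interest=⌊196932·116/10000⌋=2284; principal=141668-2284=139384; balance=196932-139384=57548
33. interest=⌊57548·116/10000⌋=667; principal=min(141668-667,57548)=57548; balance=57548-57548=0

1 44183 97485 3711398
2 43052 98616 3612782
3 41908 99760 3513022
4 40751 100917 3412105
5 39580 102088 3310017
6 38396 103272 3206745
7 37198 104470 3102275
8 35986 105682 2996593
9 34760 106908 2889685
10 33520 108148 2781537
11 32265 109403 2672134
12 30996 110672 2561462
13 29712 111956 2449506
14 28414 113254 2336252
15 27100 114568 2221684
16 25771 115897 2105787
17 24427 117241 1988546
18 23067 118601 1869945
19 21691 119977 1749968
20 20299 121369 1628599
21 18891 122777 1505822
22 17467 124201 1381621
23 16026 125642 1255979
24 14569 127099 1128880
25 13095 128573 1000307
26 11603 130065 870242
27 10094 131574 738668
28 8568 133100 605568
29 7024 134644 470924
30 5462 136206 334718
31 3882 137786 196932
32 2284 139384 57548
33 667 57548 0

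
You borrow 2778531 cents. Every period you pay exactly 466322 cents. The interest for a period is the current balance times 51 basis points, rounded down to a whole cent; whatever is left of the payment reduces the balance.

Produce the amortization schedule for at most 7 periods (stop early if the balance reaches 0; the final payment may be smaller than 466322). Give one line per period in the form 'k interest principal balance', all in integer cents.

1. interest=⌊2778531·51/10000⌋=14170; principal=466322-14170=452152; balance=2778531-452152=2326379
2. interest=⌊2326379·51/10000⌋=11864; principal=466322-11864=454458; balance=2326379-454458=1871921
3. interest=⌊1871921·51/10000⌋=9546; principal=466322-9546=456776; balance=1871921-456776=1415145
4. interest=⌊1415145·51/10000⌋=7217; principal=466322-7217=459105; balance=1415145-459105=956040
5. interest=⌊956040·51/10000⌋=4875; principal=466322-4875=461447; balance=956040-461447=494593
6. interest=⌊494593·51/10000⌋=2522; principal=466322-2522=463800; balance=494593-463800=30793
7. interest=⌊30793·51/10000⌋=157; principal=min(466322-157,30793)=30793; balance=30793-30793=0

1 14170 452152 2326379
2 11864 454458 1871921
3 9546 456776 1415145
4 7217 459105 956040
5 4875 461447 494593
6 2522 463800 30793
7 157 30793 0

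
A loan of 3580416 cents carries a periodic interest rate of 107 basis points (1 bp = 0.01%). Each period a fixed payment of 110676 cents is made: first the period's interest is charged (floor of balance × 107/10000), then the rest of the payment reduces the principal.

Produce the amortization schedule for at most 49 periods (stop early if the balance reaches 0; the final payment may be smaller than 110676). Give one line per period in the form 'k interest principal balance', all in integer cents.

1 38310 72366 3508050
2 37536 73140 3434910
3 36753 73923 3360987
4 35962 74714 3286273
5 35163 75513 3210760
6 34355 76321 3134439
7 33538 77138 3057301
8 32713 77963 2979338
9 31878 78798 2900540
10 31035 79641 2820899
11 30183 80493 2740406
12 29322 81354 2659052
13 28451 82225 2576827
14 27572 83104 2493723
15 26682 83994 2409729
16 25784 84892 2324837
17 24875 85801 2239036
18 23957 86719 2152317
19 23029 87647 2064670
20 22091 88585 1976085
21 21144 89532 1886553
22 20186 90490 1796063
23 19217 91459 1704604
24 18239 92437 1612167
25 17250 93426 1518741
26 16250 94426 1424315
27 15240 95436 1328879
28 14219 96457 1232422
29 13186 97490 1134932
30 12143 98533 1036399
31 11089 99587 936812
32 10023 100653 836159
33 8946 101730 734429
34 7858 102818 631611
35 6758 103918 527693
36 5646 105030 422663
37 4522 106154 316509
38 3386 107290 209219
39 2238 108438 100781
40 1078 100781 0

1. interest=⌊3580416·107/10000⌋=38310; principal=110676-38310=72366; balance=3580416-72366=3508050
2. interest=⌊3508050·107/10000⌋=37536; principal=110676-37536=73140; balance=3508050-73140=3434910
3. interest=⌊3434910·107/10000⌋=36753; principal=110676-36753=73923; balance=3434910-73923=3360987
4. interest=⌊3360987·107/10000⌋=35962; principal=110676-35962=74714; balance=3360987-74714=3286273
5. interest=⌊3286273·107/10000⌋=35163; principal=110676-35163=75513; balance=3286273-75513=3210760
6. interest=⌊3210760·107/10000⌋=34355; principal=110676-34355=76321; balance=3210760-76321=3134439
7. interest=⌊3134439·107/10000⌋=33538; principal=110676-33538=77138; balance=3134439-77138=3057301
8. interest=⌊3057301·107/10000⌋=32713; principal=110676-32713=77963; balance=3057301-77963=2979338
9. interest=⌊2979338·107/10000⌋=31878; principal=110676-31878=78798; balance=2979338-78798=2900540
10. interest=⌊2900540·107/10000⌋=31035; principal=110676-31035=79641; balance=2900540-79641=2820899
11. interest=⌊2820899·107/10000⌋=30183; principal=110676-30183=80493; balance=2820899-80493=2740406
12. interest=⌊2740406·107/10000⌋=29322; principal=110676-29322=81354; balance=2740406-81354=2659052
13. interest=⌊2659052·107/10000⌋=28451; principal=110676-28451=82225; balance=2659052-82225=2576827
14. interest=⌊2576827·107/10000⌋=27572; principal=110676-27572=83104; balance=2576827-83104=2493723
15. interest=⌊2493723·107/10000⌋=26682; principal=110676-26682=83994; balance=2493723-83994=2409729
16. interest=⌊2409729·107/10000⌋=25784; principal=110676-25784=84892; balance=2409729-84892=2324837
17. interest=⌊2324837·107/10000⌋=24875; principal=110676-24875=85801; balance=2324837-85801=2239036
18. interest=⌊2239036·107/10000⌋=23957; principal=110676-23957=86719; balance=2239036-86719=2152317
19. interest=⌊2152317·107/10000⌋=23029; principal=110676-23029=87647; balance=2152317-87647=2064670
20. interest=⌊2064670·107/10000⌋=22091; principal=110676-22091=88585; balance=2064670-88585=1976085
21. interest=⌊1976085·107/10000⌋=21144; principal=110676-21144=89532; balance=1976085-89532=1886553
22. interest=⌊1886553·107/10000⌋=20186; principal=110676-20186=90490; balance=1886553-90490=1796063
23. interest=⌊1796063·107/10000⌋=19217; principal=110676-19217=91459; balance=1796063-91459=1704604
24. interest=⌊1704604·107/10000⌋=18239; principal=110676-18239=92437; balance=1704604-92437=1612167
25. interest=⌊1612167·107/10000⌋=17250; principal=110676-17250=93426; balance=1612167-93426=1518741
26. interest=⌊1518741·107/10000⌋=16250; principal=110676-16250=94426; balance=1518741-94426=1424315
27. interest=⌊1424315·107/10000⌋=15240; principal=110676-15240=95436; balance=1424315-95436=1328879
28. interest=⌊1328879·107/10000⌋=14219; principal=110676-14219=96457; balance=1328879-96457=1232422
29. interest=⌊1232422·107/10000⌋=13186; principal=110676-13186=97490; balance=1232422-97490=1134932
30. interest=⌊1134932·107/10000⌋=12143; principal=110676-12143=98533; balance=1134932-98533=1036399
31. interest=⌊1036399·107/10000⌋=11089; principal=110676-11089=99587; balance=1036399-99587=936812
32. interest=⌊936812·107/10000⌋=10023; principal=110676-10023=100653; balance=936812-100653=836159
33. interest=⌊836159·107/10000⌋=8946; principal=110676-8946=101730; balance=836159-101730=734429
34. interest=⌊734429·107/10000⌋=7858; principal=110676-7858=102818; balance=734429-102818=631611
35. interest=⌊631611·107/10000⌋=6758; principal=110676-6758=103918; balance=631611-103918=527693
36. interest=⌊527693·107/10000⌋=5646; principal=110676-5646=105030; balance=527693-105030=422663
37. interest=⌊422663·107/10000⌋=4522; principal=110676-4522=106154; balance=422663-106154=316509
38. interest=⌊316509·107/10000⌋=3386; principal=110676-3386=107290; balance=316509-107290=209219
39. interest=⌊209219·107/10000⌋=2238; principal=110676-2238=108438; balance=209219-108438=100781
40. interest=⌊100781·107/10000⌋=1078; principal=min(110676-1078,100781)=100781; balance=100781-100781=0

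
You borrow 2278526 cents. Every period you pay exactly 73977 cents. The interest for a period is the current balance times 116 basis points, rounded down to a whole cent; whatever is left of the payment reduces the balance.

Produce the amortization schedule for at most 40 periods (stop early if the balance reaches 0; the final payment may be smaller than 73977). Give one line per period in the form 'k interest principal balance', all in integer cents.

1. interest=⌊2278526·116/10000⌋=26430; principal=73977-26430=47547; balance=2278526-47547=2230979
2. interest=⌊2230979·116/10000⌋=25879; principal=73977-25879=48098; balance=2230979-48098=2182881
3. interest=⌊2182881·116/10000⌋=25321; principal=73977-25321=48656; balance=2182881-48656=2134225
4. interest=⌊2134225·116/10000⌋=24757; principal=73977-24757=49220; balance=2134225-49220=2085005
5. interest=⌊2085005·116/10000⌋=24186; principal=73977-24186=49791; balance=2085005-49791=2035214
6. interest=⌊2035214·116/10000⌋=23608; principal=73977-23608=50369; balance=2035214-50369=1984845
7. interest=⌊1984845·116/10000⌋=23024; principal=73977-23024=50953; balance=1984845-50953=1933892
8. interest=⌊1933892·116/10000⌋=22433; principal=73977-22433=51544; balance=1933892-51544=1882348
9. interest=⌊1882348·116/10000⌋=21835; principal=73977-21835=52142; balance=1882348-52142=1830206
10. interest=⌊1830206·116/10000⌋=21230; principal=73977-21230=52747; balance=1830206-52747=1777459
11. interest=⌊1777459·116/10000⌋=20618; principal=73977-20618=53359; balance=1777459-53359=1724100
12. interest=⌊1724100·116/10000⌋=19999; principal=73977-19999=53978; balance=1724100-53978=1670122
13. interest=⌊1670122·116/10000⌋=19373; principal=73977-19373=54604; balance=1670122-54604=1615518
14. interest=⌊1615518·116/10000⌋=18740; principal=73977-18740=55237; balance=1615518-55237=1560281
15. interest=⌊1560281·116/10000⌋=18099; principal=73977-18099=55878; balance=1560281-55878=1504403
16. interest=⌊1504403·116/10000⌋=17451; principal=73977-17451=56526; balance=1504403-56526=1447877
17. interest=⌊1447877·116/10000⌋=16795; principal=73977-16795=57182; balance=1447877-57182=1390695
18. interest=⌊1390695·116/10000⌋=16132; principal=73977-16132=57845; balance=1390695-57845=1332850
19. interest=⌊1332850·116/10000⌋=15461; principal=73977-15461=58516; balance=1332850-58516=1274334
20. interest=⌊1274334·116/10000⌋=14782; principal=73977-14782=59195; balance=1274334-59195=1215139
21. interest=⌊1215139·116/10000⌋=14095; principal=73977-14095=59882; balance=1215139-59882=1155257
22. interest=⌊1155257·116/10000⌋=13400; principal=73977-13400=60577; balance=1155257-60577=1094680
23. interest=⌊1094680·116/10000⌋=12698; principal=73977-12698=61279; balance=1094680-61279=1033401
24. interest=⌊1033401·116/10000⌋=11987; principal=73977-11987=61990; balance=1033401-61990=971411
25. interest=⌊971411·116/10000⌋=11268; principal=73977-11268=62709; balance=971411-62709=908702
26. interest=⌊908702·116/10000⌋=10540; principal=73977-10540=63437; balance=908702-63437=845265
27. interest=⌊845265·116/10000⌋=9805; principal=73977-9805=64172; balance=845265-64172=781093
28. interest=⌊781093·116/10000⌋=9060; principal=73977-9060=64917; balance=781093-64917=716176
29. interest=⌊716176·116/10000⌋=8307; principal=73977-8307=65670; balance=716176-65670=650506
30. interest=⌊650506·116/10000⌋=7545; principal=73977-7545=66432; balance=650506-66432=584074
31. interest=⌊584074·116/10000⌋=6775; principal=73977-6775=67202; balance=584074-67202=516872
32. interest=⌊516872·116/10000⌋=5995; principal=73977-5995=67982; balance=516872-67982=448890
33. interest=⌊448890·116/10000⌋=5207; principal=73977-5207=68770; balance=448890-68770=380120
34. interest=⌊380120·116/10000⌋=4409; principal=73977-4409=69568; balance=380120-69568=310552
35. interest=⌊310552·116/10000⌋=3602; principal=73977-3602=70375; balance=310552-70375=240177
36. interest=⌊240177·116/10000⌋=2786; principal=73977-2786=71191; balance=240177-71191=168986
37. interest=⌊168986·116/10000⌋=1960; principal=73977-1960=72017; balance=168986-72017=96969
38. interest=⌊96969·116/10000⌋=1124; principal=73977-1124=72853; balance=96969-72853=24116
39. interest=⌊24116·116/10000⌋=279; principal=min(73977-279,24116)=24116; balance=24116-24116=0

1 26430 47547 2230979
2 25879 48098 2182881
3 25321 48656 2134225
4 24757 49220 2085005
5 24186 49791 2035214
6 23608 50369 1984845
7 23024 50953 1933892
8 22433 51544 1882348
9 21835 52142 1830206
10 21230 52747 1777459
11 20618 53359 1724100
12 19999 53978 1670122
13 19373 54604 1615518
14 18740 55237 1560281
15 18099 55878 1504403
16 17451 56526 1447877
17 16795 57182 1390695
18 16132 57845 1332850
19 15461 58516 1274334
20 14782 59195 1215139
21 14095 59882 1155257
22 13400 60577 1094680
23 12698 61279 1033401
24 11987 61990 971411
25 11268 62709 908702
26 10540 63437 845265
27 9805 64172 781093
28 9060 64917 716176
29 8307 65670 650506
30 7545 66432 584074
31 6775 67202 516872
32 5995 67982 448890
33 5207 68770 380120
34 4409 69568 310552
35 3602 70375 240177
36 2786 71191 168986
37 1960 72017 96969
38 1124 72853 24116
39 279 24116 0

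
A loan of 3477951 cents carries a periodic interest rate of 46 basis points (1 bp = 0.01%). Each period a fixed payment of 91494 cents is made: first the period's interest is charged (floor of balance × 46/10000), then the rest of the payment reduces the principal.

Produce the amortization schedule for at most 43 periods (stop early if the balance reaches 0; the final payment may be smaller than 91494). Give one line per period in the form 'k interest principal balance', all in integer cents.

1. interest=⌊3477951·46/10000⌋=15998; principal=91494-15998=75496; balance=3477951-75496=3402455
2. interest=⌊3402455·46/10000⌋=15651; principal=91494-15651=75843; balance=3402455-75843=3326612
3. interest=⌊3326612·46/10000⌋=15302; principal=91494-15302=76192; balance=3326612-76192=3250420
4. interest=⌊3250420·46/10000⌋=14951; principal=91494-14951=76543; balance=3250420-76543=3173877
5. interest=⌊3173877·46/10000⌋=14599; principal=91494-14599=76895; balance=3173877-76895=3096982
6. interest=⌊3096982·46/10000⌋=14246; principal=91494-14246=77248; balance=3096982-77248=3019734
7. interest=⌊3019734·46/10000⌋=13890; principal=91494-13890=77604; balance=3019734-77604=2942130
8. interest=⌊2942130·46/10000⌋=13533; principal=91494-13533=77961; balance=2942130-77961=2864169
9. interest=⌊2864169·46/10000⌋=13175; principal=91494-13175=78319; balance=2864169-78319=2785850
10. interest=⌊2785850·46/10000⌋=12814; principal=91494-12814=78680; balance=2785850-78680=2707170
11. interest=⌊2707170·46/10000⌋=12452; principal=91494-12452=79042; balance=2707170-79042=2628128
12. interest=⌊2628128·46/10000⌋=12089; principal=91494-12089=79405; balance=2628128-79405=2548723
13. interest=⌊2548723·46/10000⌋=11724; principal=91494-11724=79770; balance=2548723-79770=2468953
14. interest=⌊2468953·46/10000⌋=11357; principal=91494-11357=80137; balance=2468953-80137=2388816
15. interest=⌊2388816·46/10000⌋=10988; principal=91494-10988=80506; balance=2388816-80506=2308310
16. interest=⌊2308310·46/10000⌋=10618; principal=91494-10618=80876; balance=2308310-80876=2227434
17. interest=⌊2227434·46/10000⌋=10246; principal=91494-10246=81248; balance=2227434-81248=2146186
18. interest=⌊2146186·46/10000⌋=9872; principal=91494-9872=81622; balance=2146186-81622=2064564
19. interest=⌊2064564·46/10000⌋=9496; principal=91494-9496=81998; balance=2064564-81998=1982566
20. interest=⌊1982566·46/10000⌋=9119; principal=91494-9119=82375; balance=1982566-82375=1900191
21. interest=⌊1900191·46/10000⌋=8740; principal=91494-8740=82754; balance=1900191-82754=1817437
22. interest=⌊1817437·46/10000⌋=8360; principal=91494-8360=83134; balance=1817437-83134=1734303
23. interest=⌊1734303·46/10000⌋=7977; principal=91494-7977=83517; balance=1734303-83517=1650786
24. interest=⌊1650786·46/10000⌋=7593; principal=91494-7593=83901; balance=1650786-83901=1566885
25. interest=⌊1566885·46/10000⌋=7207; principal=91494-7207=84287; balance=1566885-84287=1482598
26. interest=⌊1482598·46/10000⌋=6819; principal=91494-6819=84675; balance=1482598-84675=1397923
27. interest=⌊1397923·46/10000⌋=6430; principal=91494-6430=85064; balance=1397923-85064=1312859
28. interest=⌊1312859·46/10000⌋=6039; principal=91494-6039=85455; balance=1312859-85455=1227404
29. interest=⌊1227404·46/10000⌋=5646; principal=91494-5646=85848; balance=1227404-85848=1141556
30. interest=⌊1141556·46/10000⌋=5251; principal=91494-5251=86243; balance=1141556-86243=1055313
31. interest=⌊1055313·46/10000⌋=4854; principal=91494-4854=86640; balance=1055313-86640=968673
32. interest=⌊968673·46/10000⌋=4455; principal=91494-4455=87039; balance=968673-87039=881634
33. interest=⌊881634·46/10000⌋=4055; principal=91494-4055=87439; balance=881634-87439=794195
34. interest=⌊794195·46/10000⌋=3653; principal=91494-3653=87841; balance=794195-87841=706354
35. interest=⌊706354·46/10000⌋=3249; principal=91494-3249=88245; balance=706354-88245=618109
36. interest=⌊618109·46/10000⌋=2843; principal=91494-2843=88651; balance=618109-88651=529458
37. interest=⌊529458·46/10000⌋=2435; principal=91494-2435=89059; balance=529458-89059=440399
38. interest=⌊440399·46/10000⌋=2025; principal=91494-2025=89469; balance=440399-89469=350930
39. interest=⌊350930·46/10000⌋=1614; principal=91494-1614=89880; balance=350930-89880=261050
40. interest=⌊261050·46/10000⌋=1200; principal=91494-1200=90294; balance=261050-90294=170756
41. interest=⌊170756·46/10000⌋=785; principal=91494-785=90709; balance=170756-90709=80047
42. interest=⌊80047·46/10000⌋=368; principal=min(91494-368,80047)=80047; balance=80047-80047=0

1 15998 75496 3402455
2 15651 75843 3326612
3 15302 76192 3250420
4 14951 76543 3173877
5 14599 76895 3096982
6 14246 77248 3019734
7 13890 77604 2942130
8 13533 77961 2864169
9 13175 78319 2785850
10 12814 78680 2707170
11 12452 79042 2628128
12 12089 79405 2548723
13 11724 79770 2468953
14 11357 80137 2388816
15 10988 80506 2308310
16 10618 80876 2227434
17 10246 81248 2146186
18 9872 81622 2064564
19 9496 81998 1982566
20 9119 82375 1900191
21 8740 82754 1817437
22 8360 83134 1734303
23 7977 83517 1650786
24 7593 83901 1566885
25 7207 84287 1482598
26 6819 84675 1397923
27 6430 85064 1312859
28 6039 85455 1227404
29 5646 85848 1141556
30 5251 86243 1055313
31 4854 86640 968673
32 4455 87039 881634
33 4055 87439 794195
34 3653 87841 706354
35 3249 88245 618109
36 2843 88651 529458
37 2435 89059 440399
38 2025 89469 350930
39 1614 89880 261050
40 1200 90294 170756
41 785 90709 80047
42 368 80047 0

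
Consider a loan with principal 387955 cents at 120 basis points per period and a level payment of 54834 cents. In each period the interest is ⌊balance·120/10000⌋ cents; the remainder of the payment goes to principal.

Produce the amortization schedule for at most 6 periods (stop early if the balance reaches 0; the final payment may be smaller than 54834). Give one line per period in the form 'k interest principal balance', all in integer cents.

1. interest=⌊387955·120/10000⌋=4655; principal=54834-4655=50179; balance=387955-50179=337776
2. interest=⌊337776·120/10000⌋=4053; principal=54834-4053=50781; balance=337776-50781=286995
3. interest=⌊286995·120/10000⌋=3443; principal=54834-3443=51391; balance=286995-51391=235604
4. interest=⌊235604·120/10000⌋=2827; principal=54834-2827=52007; balance=235604-52007=183597
5. interest=⌊183597·120/10000⌋=2203; principal=54834-2203=52631; balance=183597-52631=130966
6. interest=⌊130966·120/10000⌋=1571; principal=54834-1571=53263; balance=130966-53263=77703

1 4655 50179 337776
2 4053 50781 286995
3 3443 51391 235604
4 2827 52007 183597
5 2203 52631 130966
6 1571 53263 77703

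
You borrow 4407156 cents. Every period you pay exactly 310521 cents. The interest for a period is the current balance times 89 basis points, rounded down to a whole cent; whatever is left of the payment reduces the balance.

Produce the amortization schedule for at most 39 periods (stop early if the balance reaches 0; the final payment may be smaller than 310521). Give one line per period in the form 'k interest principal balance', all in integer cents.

1 39223 271298 4135858
2 36809 273712 3862146
3 34373 276148 3585998
4 31915 278606 3307392
5 29435 281086 3026306
6 26934 283587 2742719
7 24410 286111 2456608
8 21863 288658 2167950
9 19294 291227 1876723
10 16702 293819 1582904
11 14087 296434 1286470
12 11449 299072 987398
13 8787 301734 685664
14 6102 304419 381245
15 3393 307128 74117
16 659 74117 0

1. interest=⌊4407156·89/10000⌋=39223; principal=310521-39223=271298; balance=4407156-271298=4135858
2. interest=⌊4135858·89/10000⌋=36809; principal=310521-36809=273712; balance=4135858-273712=3862146
3. interest=⌊3862146·89/10000⌋=34373; principal=310521-34373=276148; balance=3862146-276148=3585998
4. interest=⌊3585998·89/10000⌋=31915; principal=310521-31915=278606; balance=3585998-278606=3307392
5. interest=⌊3307392·89/10000⌋=29435; principal=310521-29435=281086; balance=3307392-281086=3026306
6. interest=⌊3026306·89/10000⌋=26934; principal=310521-26934=283587; balance=3026306-283587=2742719
7. interest=⌊2742719·89/10000⌋=24410; principal=310521-24410=286111; balance=2742719-286111=2456608
8. interest=⌊2456608·89/10000⌋=21863; principal=310521-21863=288658; balance=2456608-288658=2167950
9. interest=⌊2167950·89/10000⌋=19294; principal=310521-19294=291227; balance=2167950-291227=1876723
10. interest=⌊1876723·89/10000⌋=16702; principal=310521-16702=293819; balance=1876723-293819=1582904
11. interest=⌊1582904·89/10000⌋=14087; principal=310521-14087=296434; balance=1582904-296434=1286470
12. interest=⌊1286470·89/10000⌋=11449; principal=310521-11449=299072; balance=1286470-299072=987398
13. interest=⌊987398·89/10000⌋=8787; principal=310521-8787=301734; balance=987398-301734=685664
14. interest=⌊685664·89/10000⌋=6102; principal=310521-6102=304419; balance=685664-304419=381245
15. interest=⌊381245·89/10000⌋=3393; principal=310521-3393=307128; balance=381245-307128=74117
16. interest=⌊74117·89/10000⌋=659; principal=min(310521-659,74117)=74117; balance=74117-74117=0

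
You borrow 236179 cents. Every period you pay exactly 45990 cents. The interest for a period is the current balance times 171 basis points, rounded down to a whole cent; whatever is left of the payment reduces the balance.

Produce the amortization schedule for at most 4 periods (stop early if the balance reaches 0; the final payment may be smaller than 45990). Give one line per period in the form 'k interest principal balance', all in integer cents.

1 4038 41952 194227
2 3321 42669 151558
3 2591 43399 108159
4 1849 44141 64018

1. interest=⌊236179·171/10000⌋=4038; principal=45990-4038=41952; balance=236179-41952=194227
2. interest=⌊194227·171/10000⌋=3321; principal=45990-3321=42669; balance=194227-42669=151558
3. interest=⌊151558·171/10000⌋=2591; principal=45990-2591=43399; balance=151558-43399=108159
4. interest=⌊108159·171/10000⌋=1849; principal=45990-1849=44141; balance=108159-44141=64018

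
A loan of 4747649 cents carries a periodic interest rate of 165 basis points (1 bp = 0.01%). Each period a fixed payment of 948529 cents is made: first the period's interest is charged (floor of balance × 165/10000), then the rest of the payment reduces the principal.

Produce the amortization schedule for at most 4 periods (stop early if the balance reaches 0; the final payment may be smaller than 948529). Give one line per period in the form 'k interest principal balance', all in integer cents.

1 78336 870193 3877456
2 63978 884551 2992905
3 49382 899147 2093758
4 34547 913982 1179776

1. interest=⌊4747649·165/10000⌋=78336; principal=948529-78336=870193; balance=4747649-870193=3877456
2. interest=⌊3877456·165/10000⌋=63978; principal=948529-63978=884551; balance=3877456-884551=2992905
3. interest=⌊2992905·165/10000⌋=49382; principal=948529-49382=899147; balance=2992905-899147=2093758
4. interest=⌊2093758·165/10000⌋=34547; principal=948529-34547=913982; balance=2093758-913982=1179776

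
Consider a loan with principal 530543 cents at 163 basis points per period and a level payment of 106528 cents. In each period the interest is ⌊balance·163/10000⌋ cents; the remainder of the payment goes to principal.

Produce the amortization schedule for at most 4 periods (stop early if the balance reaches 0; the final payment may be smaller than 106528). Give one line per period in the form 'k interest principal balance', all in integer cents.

1. interest=⌊530543·163/10000⌋=8647; principal=106528-8647=97881; balance=530543-97881=432662
2. interest=⌊432662·163/10000⌋=7052; principal=106528-7052=99476; balance=432662-99476=333186
3. interest=⌊333186·163/10000⌋=5430; principal=106528-5430=101098; balance=333186-101098=232088
4. interest=⌊232088·163/10000⌋=3783; principal=106528-3783=102745; balance=232088-102745=129343

1 8647 97881 432662
2 7052 99476 333186
3 5430 101098 232088
4 3783 102745 129343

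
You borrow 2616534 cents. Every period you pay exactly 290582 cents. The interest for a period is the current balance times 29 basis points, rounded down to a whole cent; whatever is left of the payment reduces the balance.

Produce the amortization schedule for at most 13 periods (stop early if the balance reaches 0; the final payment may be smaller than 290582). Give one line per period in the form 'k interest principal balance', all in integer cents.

1. interest=⌊2616534·29/10000⌋=7587; principal=290582-7587=282995; balance=2616534-282995=2333539
2. interest=⌊2333539·29/10000⌋=6767; principal=290582-6767=283815; balance=2333539-283815=2049724
3. interest=⌊2049724·29/10000⌋=5944; principal=290582-5944=284638; balance=2049724-284638=1765086
4. interest=⌊1765086·29/10000⌋=5118; principal=290582-5118=285464; balance=1765086-285464=1479622
5. interest=⌊1479622·29/10000⌋=4290; principal=290582-4290=286292; balance=1479622-286292=1193330
6. interest=⌊1193330·29/10000⌋=3460; principal=290582-3460=287122; balance=1193330-287122=906208
7. interest=⌊906208·29/10000⌋=2628; principal=290582-2628=287954; balance=906208-287954=618254
8. interest=⌊618254·29/10000⌋=1792; principal=290582-1792=288790; balance=618254-288790=329464
9. interest=⌊329464·29/10000⌋=955; principal=290582-955=289627; balance=329464-289627=39837
10. interest=⌊39837·29/10000⌋=115; principal=min(290582-115,39837)=39837; balance=39837-39837=0

1 7587 282995 2333539
2 6767 283815 2049724
3 5944 284638 1765086
4 5118 285464 1479622
5 4290 286292 1193330
6 3460 287122 906208
7 2628 287954 618254
8 1792 288790 329464
9 955 289627 39837
10 115 39837 0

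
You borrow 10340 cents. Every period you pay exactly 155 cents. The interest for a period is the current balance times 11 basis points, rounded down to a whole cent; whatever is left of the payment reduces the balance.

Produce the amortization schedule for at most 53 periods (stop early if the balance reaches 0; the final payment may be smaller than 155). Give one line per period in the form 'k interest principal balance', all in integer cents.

1. interest=⌊10340·11/10000⌋=11; principal=155-11=144; balance=10340-144=10196
2. interest=⌊10196·11/10000⌋=11; principal=155-11=144; balance=10196-144=10052
3. interest=⌊10052·11/10000⌋=11; principal=155-11=144; balance=10052-144=9908
4. interest=⌊9908·11/10000⌋=10; principal=155-10=145; balance=9908-145=9763
5. interest=⌊9763·11/10000⌋=10; principal=155-10=145; balance=9763-145=9618
6. interest=⌊9618·11/10000⌋=10; principal=155-10=145; balance=9618-145=9473
7. interest=⌊9473·11/10000⌋=10; principal=155-10=145; balance=9473-145=9328
8. interest=⌊9328·11/10000⌋=10; principal=155-10=145; balance=9328-145=9183
9. interest=⌊9183·11/10000⌋=10; principal=155-10=145; balance=9183-145=9038
10. interest=⌊9038·11/10000⌋=9; principal=155-9=146; balance=9038-146=8892
11. interest=⌊8892·11/10000⌋=9; principal=155-9=146; balance=8892-146=8746
12. interest=⌊8746·11/10000⌋=9; principal=155-9=146; balance=8746-146=8600
13. interest=⌊8600·11/10000⌋=9; principal=155-9=146; balance=8600-146=8454
14. interest=⌊8454·11/10000⌋=9; principal=155-9=146; balance=8454-146=8308
15. interest=⌊8308·11/10000⌋=9; principal=155-9=146; balance=8308-146=8162
16. interest=⌊8162·11/10000⌋=8; principal=155-8=147; balance=8162-147=8015
17. interest=⌊8015·11/10000⌋=8; principal=155-8=147; balance=8015-147=7868
18. interest=⌊7868·11/10000⌋=8; principal=155-8=147; balance=7868-147=7721
19. interest=⌊7721·11/10000⌋=8; principal=155-8=147; balance=7721-147=7574
20. interest=⌊7574·11/10000⌋=8; principal=155-8=147; balance=7574-147=7427
21. interest=⌊7427·11/10000⌋=8; principal=155-8=147; balance=7427-147=7280
22. interest=⌊7280·11/10000⌋=8; principal=155-8=147; balance=7280-147=7133
23. interest=⌊7133·11/10000⌋=7; principal=155-7=148; balance=7133-148=6985
24. interest=⌊6985·11/10000⌋=7; principal=155-7=148; balance=6985-148=6837
25. interest=⌊6837·11/10000⌋=7; principal=155-7=148; balance=6837-148=6689
26. interest=⌊6689·11/10000⌋=7; principal=155-7=148; balance=6689-148=6541
27. interest=⌊6541·11/10000⌋=7; principal=155-7=148; balance=6541-148=6393
28. interest=⌊6393·11/10000⌋=7; principal=155-7=148; balance=6393-148=6245
29. interest=⌊6245·11/10000⌋=6; principal=155-6=149; balance=6245-149=6096
30. interest=⌊6096·11/10000⌋=6; principal=155-6=149; balance=6096-149=5947
31. interest=⌊5947·11/10000⌋=6; principal=155-6=149; balance=5947-149=5798
32. interest=⌊5798·11/10000⌋=6; principal=155-6=149; balance=5798-149=5649
33. interest=⌊5649·11/10000⌋=6; principal=155-6=149; balance=5649-149=5500
34. interest=⌊5500·11/10000⌋=6; principal=155-6=149; balance=5500-149=5351
35. interest=⌊5351·11/10000⌋=5; principal=155-5=150; balance=5351-150=5201
36. interest=⌊5201·11/10000⌋=5; principal=155-5=150; balance=5201-150=5051
37. interest=⌊5051·11/10000⌋=5; principal=155-5=150; balance=5051-150=4901
38. interest=⌊4901·11/10000⌋=5; principal=155-5=150; balance=4901-150=4751
39. interest=⌊4751·11/10000⌋=5; principal=155-5=150; balance=4751-150=4601
40. interest=⌊4601·11/10000⌋=5; principal=155-5=150; balance=4601-150=4451
41. interest=⌊4451·11/10000⌋=4; principal=155-4=151; balance=4451-151=4300
42. interest=⌊4300·11/10000⌋=4; principal=155-4=151; balance=4300-151=4149
43. interest=⌊4149·11/10000⌋=4; principal=155-4=151; balance=4149-151=3998
44. interest=⌊3998·11/10000⌋=4; principal=155-4=151; balance=3998-151=3847
45. interest=⌊3847·11/10000⌋=4; principal=155-4=151; balance=3847-151=3696
46. interest=⌊3696·11/10000⌋=4; principal=155-4=151; balance=3696-151=3545
47. interest=⌊3545·11/10000⌋=3; principal=155-3=152; balance=3545-152=3393
48. interest=⌊3393·11/10000⌋=3; principal=155-3=152; balance=3393-152=3241
49. interest=⌊3241·11/10000⌋=3; principal=155-3=152; balance=3241-152=3089
50. interest=⌊3089·11/10000⌋=3; principal=155-3=152; balance=3089-152=2937
51. interest=⌊2937·11/10000⌋=3; principal=155-3=152; balance=2937-152=2785
52. interest=⌊2785·11/10000⌋=3; principal=155-3=152; balance=2785-152=2633
53. interest=⌊2633·11/10000⌋=2; principal=155-2=153; balance=2633-153=2480

1 11 144 10196
2 11 144 10052
3 11 144 9908
4 10 145 9763
5 10 145 9618
6 10 145 9473
7 10 145 9328
8 10 145 9183
9 10 145 9038
10 9 146 8892
11 9 146 8746
12 9 146 8600
13 9 146 8454
14 9 146 8308
15 9 146 8162
16 8 147 8015
17 8 147 7868
18 8 147 7721
19 8 147 7574
20 8 147 7427
21 8 147 7280
22 8 147 7133
23 7 148 6985
24 7 148 6837
25 7 148 6689
26 7 148 6541
27 7 148 6393
28 7 148 6245
29 6 149 6096
30 6 149 5947
31 6 149 5798
32 6 149 5649
33 6 149 5500
34 6 149 5351
35 5 150 5201
36 5 150 5051
37 5 150 4901
38 5 150 4751
39 5 150 4601
40 5 150 4451
41 4 151 4300
42 4 151 4149
43 4 151 3998
44 4 151 3847
45 4 151 3696
46 4 151 3545
47 3 152 3393
48 3 152 3241
49 3 152 3089
50 3 152 2937
51 3 152 2785
52 3 152 2633
53 2 153 2480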